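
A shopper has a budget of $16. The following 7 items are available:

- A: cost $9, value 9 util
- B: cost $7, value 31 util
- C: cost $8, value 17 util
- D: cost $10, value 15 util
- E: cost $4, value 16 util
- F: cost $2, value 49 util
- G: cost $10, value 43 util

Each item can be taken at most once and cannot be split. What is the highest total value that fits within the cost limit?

Check high-value combinations within $16:
- E+F+G: cost 4+2+10=16, value 16+49+43=108
- B+E+F: cost 7+4+2=13, value 31+16+49=96
- F+G: cost 2+10=12, value 49+43=92
Best: 108 util.

108 util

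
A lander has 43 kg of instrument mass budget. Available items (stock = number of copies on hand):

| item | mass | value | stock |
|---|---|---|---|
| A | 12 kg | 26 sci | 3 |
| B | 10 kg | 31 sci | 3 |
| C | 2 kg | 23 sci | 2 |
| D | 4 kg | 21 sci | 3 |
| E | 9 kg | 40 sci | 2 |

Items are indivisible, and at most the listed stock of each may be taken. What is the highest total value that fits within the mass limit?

199 sci

Best selections within mass 43 and stock limits:
- 1×B + 2×C + 2×D + 2×E: mass 40, value 199
- 1×B + 1×C + 3×D + 2×E: mass 42, value 197
- 1×A + 2×C + 2×D + 2×E: mass 42, value 194
- 2×B + 2×C + 2×D + 1×E: mass 41, value 190
Best: 199 sci.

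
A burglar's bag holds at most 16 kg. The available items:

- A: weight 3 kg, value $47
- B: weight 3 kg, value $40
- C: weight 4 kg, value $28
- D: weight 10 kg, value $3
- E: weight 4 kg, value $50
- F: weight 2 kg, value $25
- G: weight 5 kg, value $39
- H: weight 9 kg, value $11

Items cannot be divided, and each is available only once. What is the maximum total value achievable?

This is a 0/1 knapsack; check combinations near the capacity.
- A+B+C+E+F: weight 3+3+4+4+2=16, value 47+40+28+50+25=190
- A+B+E+G: weight 3+3+4+5=15, value 47+40+50+39=176
- A+B+C+E: weight 3+3+4+4=14, value 47+40+28+50=165
- A+C+E+G: weight 3+4+4+5=16, value 47+28+50+39=164
Best: $190.

$190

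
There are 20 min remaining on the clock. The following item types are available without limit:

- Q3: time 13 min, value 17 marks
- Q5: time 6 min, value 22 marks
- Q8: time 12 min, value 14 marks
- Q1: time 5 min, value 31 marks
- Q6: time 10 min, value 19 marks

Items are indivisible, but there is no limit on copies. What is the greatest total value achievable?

124 marks

Best value-per-unit is Q1 at 31/5, and filling with it alone uses time 4×5=20. No mix of the others beats 4×31 = 124.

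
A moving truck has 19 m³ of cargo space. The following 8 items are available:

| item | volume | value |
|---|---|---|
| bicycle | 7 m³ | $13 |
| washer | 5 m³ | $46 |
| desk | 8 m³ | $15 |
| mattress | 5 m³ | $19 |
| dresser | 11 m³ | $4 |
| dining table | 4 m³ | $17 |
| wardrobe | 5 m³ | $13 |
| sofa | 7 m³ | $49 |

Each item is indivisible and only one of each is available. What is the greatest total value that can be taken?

$114

Check high-value combinations within 19 m³:
- washer+mattress+sofa: volume 5+5+7=17, value 46+19+49=114
- washer+dining table+sofa: volume 5+4+7=16, value 46+17+49=112
- washer+wardrobe+sofa: volume 5+5+7=17, value 46+13+49=108
- bicycle+washer+sofa: volume 7+5+7=19, value 13+46+49=108
Best: $114.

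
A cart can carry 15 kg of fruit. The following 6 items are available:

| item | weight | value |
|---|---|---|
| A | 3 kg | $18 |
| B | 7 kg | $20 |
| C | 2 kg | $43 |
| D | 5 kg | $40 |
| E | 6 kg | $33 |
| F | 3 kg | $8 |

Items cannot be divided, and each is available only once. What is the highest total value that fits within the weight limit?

Check high-value combinations within 15 kg:
- C+D+E: weight 2+5+6=13, value 43+40+33=116
- A+C+D+F: weight 3+2+5+3=13, value 18+43+40+8=109
- B+C+D: weight 7+2+5=14, value 20+43+40=103
- A+C+E+F: weight 3+2+6+3=14, value 18+43+33+8=102
Best: $116.

$116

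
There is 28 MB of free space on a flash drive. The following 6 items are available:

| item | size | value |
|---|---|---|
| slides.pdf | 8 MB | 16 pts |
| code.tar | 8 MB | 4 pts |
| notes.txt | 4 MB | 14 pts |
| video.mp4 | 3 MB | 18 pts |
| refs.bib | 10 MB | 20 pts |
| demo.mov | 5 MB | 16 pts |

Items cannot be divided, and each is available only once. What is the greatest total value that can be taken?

70 pts

Check high-value combinations within 28 MB:
- slides.pdf+video.mp4+refs.bib+demo.mov: size 8+3+10+5=26, value 16+18+20+16=70
- notes.txt+video.mp4+refs.bib+demo.mov: size 4+3+10+5=22, value 14+18+20+16=68
- slides.pdf+notes.txt+video.mp4+refs.bib: size 8+4+3+10=25, value 16+14+18+20=68
- slides.pdf+code.tar+notes.txt+video.mp4+demo.mov: size 8+8+4+3+5=28, value 16+4+14+18+16=68
Best: 70 pts.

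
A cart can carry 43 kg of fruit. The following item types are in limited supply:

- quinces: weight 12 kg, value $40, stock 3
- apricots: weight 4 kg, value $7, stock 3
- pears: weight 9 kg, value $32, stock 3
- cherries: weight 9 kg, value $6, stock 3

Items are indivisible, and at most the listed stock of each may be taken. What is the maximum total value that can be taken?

$144

Top feasible selections:
- 2×quinces + 2×pears: weight 42, value 144
- 1×quinces + 1×apricots + 3×pears: weight 43, value 143
Best: $144.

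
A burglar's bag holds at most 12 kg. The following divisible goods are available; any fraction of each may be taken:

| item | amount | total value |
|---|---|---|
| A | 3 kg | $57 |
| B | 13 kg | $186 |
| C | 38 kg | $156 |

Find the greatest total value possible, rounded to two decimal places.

Take in order of value per unit:
- A (57/3 per unit): all 3 → value 57, running total 57.00
- B (186/13 per unit): 9 of 13 → value 9×186/13 = 128.7692, running total 185.77
Total 185.77.

185.77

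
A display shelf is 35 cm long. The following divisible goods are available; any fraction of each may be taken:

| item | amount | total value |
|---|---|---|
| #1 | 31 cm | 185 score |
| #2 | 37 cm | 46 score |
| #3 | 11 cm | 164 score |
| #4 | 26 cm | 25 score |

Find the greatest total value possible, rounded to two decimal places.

Take in order of value per unit:
- #3 (164/11 per unit): all 11 → value 164, running total 164.00
- #1 (185/31 per unit): 24 of 31 → value 24×185/31 = 143.2258, running total 307.23
Total 307.23.

307.23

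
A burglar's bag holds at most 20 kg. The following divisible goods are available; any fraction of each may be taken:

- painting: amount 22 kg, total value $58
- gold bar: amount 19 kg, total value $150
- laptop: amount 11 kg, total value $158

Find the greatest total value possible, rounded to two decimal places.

Take in order of value per unit:
- laptop (158/11 per unit): all 11 → value 158, running total 158.00
- gold bar (150/19 per unit): 9 of 19 → value 9×150/19 = 71.0526, running total 229.05
Total 229.05.

229.05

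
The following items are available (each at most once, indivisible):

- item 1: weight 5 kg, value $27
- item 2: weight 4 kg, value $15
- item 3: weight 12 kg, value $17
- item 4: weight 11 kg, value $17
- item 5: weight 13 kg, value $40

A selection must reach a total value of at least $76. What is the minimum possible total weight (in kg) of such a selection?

22

Subsets with value ≥ 76, sorted by total weight:
- item 1+item 2+item 5: weight 22, value 82
- item 1+item 4+item 5: weight 29, value 84
Minimum weight: 22 kg.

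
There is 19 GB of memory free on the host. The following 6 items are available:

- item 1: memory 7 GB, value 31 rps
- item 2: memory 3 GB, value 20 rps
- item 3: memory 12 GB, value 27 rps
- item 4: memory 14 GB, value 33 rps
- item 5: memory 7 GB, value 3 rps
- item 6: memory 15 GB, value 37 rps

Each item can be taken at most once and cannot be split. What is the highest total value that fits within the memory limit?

Check high-value combinations within 19 GB:
- item 1+item 3: memory 7+12=19, value 31+27=58
- item 2+item 6: memory 3+15=18, value 20+37=57
- item 1+item 2+item 5: memory 7+3+7=17, value 31+20+3=54
- item 2+item 4: memory 3+14=17, value 20+33=53
Best: 58 rps.

58 rps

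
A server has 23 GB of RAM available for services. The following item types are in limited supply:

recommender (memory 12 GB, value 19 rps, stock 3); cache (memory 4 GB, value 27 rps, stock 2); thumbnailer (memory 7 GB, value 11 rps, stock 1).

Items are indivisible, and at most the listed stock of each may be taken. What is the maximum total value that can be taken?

73 rps

Top feasible selections:
- 1×recommender + 2×cache: memory 20, value 73
- 2×cache + 1×thumbnailer: memory 15, value 65
Best: 73 rps.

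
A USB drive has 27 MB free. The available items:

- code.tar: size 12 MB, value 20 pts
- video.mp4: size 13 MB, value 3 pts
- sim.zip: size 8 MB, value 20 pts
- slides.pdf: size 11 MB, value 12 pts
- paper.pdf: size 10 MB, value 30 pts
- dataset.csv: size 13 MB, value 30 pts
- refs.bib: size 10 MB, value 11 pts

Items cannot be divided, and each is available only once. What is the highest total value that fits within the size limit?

60 pts

Check high-value combinations within 27 MB:
- paper.pdf+dataset.csv: size 10+13=23, value 30+30=60
- sim.zip+paper.pdf: size 8+10=18, value 20+30=50
- sim.zip+dataset.csv: size 8+13=21, value 20+30=50
- code.tar+paper.pdf: size 12+10=22, value 20+30=50
Best: 60 pts.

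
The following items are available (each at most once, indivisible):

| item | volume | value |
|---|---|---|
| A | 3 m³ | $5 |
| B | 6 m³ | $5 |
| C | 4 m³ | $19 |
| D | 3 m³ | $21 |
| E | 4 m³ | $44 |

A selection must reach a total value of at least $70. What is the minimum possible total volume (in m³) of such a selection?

10

Subsets with value ≥ 70, sorted by total volume:
- A+D+E: volume 10, value 70
- C+D+E: volume 11, value 84
Minimum volume: 10 m³.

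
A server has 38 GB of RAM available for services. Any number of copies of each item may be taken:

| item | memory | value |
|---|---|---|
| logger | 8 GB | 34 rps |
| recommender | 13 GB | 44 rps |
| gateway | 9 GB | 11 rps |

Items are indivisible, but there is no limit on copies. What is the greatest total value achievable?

146 rps

Best value-per-unit is logger at 34/8; filling with it alone gives 4×34 = 136.
Optimal mix: 3×logger + 1×recommender → memory 37, value 146.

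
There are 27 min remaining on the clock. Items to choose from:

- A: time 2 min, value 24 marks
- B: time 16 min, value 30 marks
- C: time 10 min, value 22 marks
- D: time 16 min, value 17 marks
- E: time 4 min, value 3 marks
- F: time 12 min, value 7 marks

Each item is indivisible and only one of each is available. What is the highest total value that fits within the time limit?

Check high-value combinations within 27 min:
- A+B+E: time 2+16+4=22, value 24+30+3=57
- A+B: time 2+16=18, value 24+30=54
- A+C+F: time 2+10+12=24, value 24+22+7=53
- B+C: time 16+10=26, value 30+22=52
Best: 57 marks.

57 marks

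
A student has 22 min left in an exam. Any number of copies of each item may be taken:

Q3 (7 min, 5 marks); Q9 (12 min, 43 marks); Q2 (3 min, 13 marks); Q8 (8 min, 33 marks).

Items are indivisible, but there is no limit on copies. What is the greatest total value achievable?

92 marks

Best value-per-unit is Q2 at 13/3; filling with it alone gives 7×13 = 91.
Optimal mix: 2×Q2 + 2×Q8 → time 22, value 92.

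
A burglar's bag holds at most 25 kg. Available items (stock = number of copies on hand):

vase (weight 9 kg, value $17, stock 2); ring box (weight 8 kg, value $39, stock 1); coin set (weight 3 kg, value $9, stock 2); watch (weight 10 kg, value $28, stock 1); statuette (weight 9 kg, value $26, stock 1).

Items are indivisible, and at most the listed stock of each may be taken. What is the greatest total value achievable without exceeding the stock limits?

Top feasible selections:
- 1×ring box + 2×coin set + 1×watch: weight 24, value 85
- 1×ring box + 2×coin set + 1×statuette: weight 23, value 83
- 1×ring box + 1×coin set + 1×watch: weight 21, value 76
Best: $85.

$85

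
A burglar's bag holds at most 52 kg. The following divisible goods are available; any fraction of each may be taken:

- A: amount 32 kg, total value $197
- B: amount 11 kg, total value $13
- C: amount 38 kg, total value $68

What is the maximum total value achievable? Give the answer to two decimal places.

Take in order of value per unit:
- A (197/32 per unit): all 32 → value 197, running total 197.00
- C (68/38 per unit): 20 of 38 → value 20×68/38 = 35.7895, running total 232.79
Total 232.79.

232.79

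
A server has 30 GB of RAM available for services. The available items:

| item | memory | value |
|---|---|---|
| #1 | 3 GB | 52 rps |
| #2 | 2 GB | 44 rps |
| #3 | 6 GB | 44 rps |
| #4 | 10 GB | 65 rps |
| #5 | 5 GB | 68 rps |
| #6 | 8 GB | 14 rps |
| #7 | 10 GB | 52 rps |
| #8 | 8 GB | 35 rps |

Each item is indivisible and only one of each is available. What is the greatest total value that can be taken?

281 rps

Check high-value combinations within 30 GB:
- #1+#2+#4+#5+#7: memory 3+2+10+5+10=30, value 52+44+65+68+52=281
- #1+#2+#3+#4+#5: memory 3+2+6+10+5=26, value 52+44+44+65+68=273
- #1+#2+#4+#5+#8: memory 3+2+10+5+8=28, value 52+44+65+68+35=264
- #1+#2+#3+#5+#7: memory 3+2+6+5+10=26, value 52+44+44+68+52=260
Best: 281 rps.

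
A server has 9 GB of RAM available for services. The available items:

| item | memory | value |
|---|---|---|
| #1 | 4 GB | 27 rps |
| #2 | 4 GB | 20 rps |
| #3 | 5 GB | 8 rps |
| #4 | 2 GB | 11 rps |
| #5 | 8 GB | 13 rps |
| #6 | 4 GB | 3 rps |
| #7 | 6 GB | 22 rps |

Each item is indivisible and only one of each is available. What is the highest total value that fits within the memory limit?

47 rps

This is a 0/1 knapsack; check combinations near the capacity.
- #1+#2: memory 4+4=8, value 27+20=47
- #1+#4: memory 4+2=6, value 27+11=38
- #1+#3: memory 4+5=9, value 27+8=35
- #4+#7: memory 2+6=8, value 11+22=33
- #2+#4: memory 4+2=6, value 20+11=31
Best: 47 rps.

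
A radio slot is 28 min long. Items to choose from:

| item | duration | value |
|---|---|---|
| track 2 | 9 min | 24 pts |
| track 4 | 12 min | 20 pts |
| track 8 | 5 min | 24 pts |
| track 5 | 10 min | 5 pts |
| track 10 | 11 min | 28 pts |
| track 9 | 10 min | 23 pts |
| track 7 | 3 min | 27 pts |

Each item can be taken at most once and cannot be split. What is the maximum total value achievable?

103 pts

Check high-value combinations within 28 min:
- track 2+track 8+track 10+track 7: duration 9+5+11+3=28, value 24+24+28+27=103
- track 2+track 8+track 9+track 7: duration 9+5+10+3=27, value 24+24+23+27=98
- track 2+track 8+track 5+track 7: duration 9+5+10+3=27, value 24+24+5+27=80
- track 8+track 10+track 7: duration 5+11+3=19, value 24+28+27=79
- track 2+track 10+track 7: duration 9+11+3=23, value 24+28+27=79
Best: 103 pts.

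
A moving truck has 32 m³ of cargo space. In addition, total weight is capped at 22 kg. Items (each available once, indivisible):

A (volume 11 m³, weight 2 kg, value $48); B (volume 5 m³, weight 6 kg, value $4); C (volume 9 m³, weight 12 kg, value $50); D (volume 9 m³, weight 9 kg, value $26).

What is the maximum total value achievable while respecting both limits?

Feasible sets respecting both limits:
- A+B+C: volume 25, weight 20, value 102
- A+C: volume 20, weight 14, value 98
- A+B+D: volume 25, weight 17, value 78
Best: $102.

$102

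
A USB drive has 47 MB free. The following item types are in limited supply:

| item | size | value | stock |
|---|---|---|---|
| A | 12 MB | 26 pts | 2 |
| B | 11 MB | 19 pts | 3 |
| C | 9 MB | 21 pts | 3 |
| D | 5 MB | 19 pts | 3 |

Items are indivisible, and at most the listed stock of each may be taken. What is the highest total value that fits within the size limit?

Top feasible selections:
- 1×A + 2×C + 3×D: size 45, value 125
- 1×A + 1×B + 1×C + 3×D: size 47, value 123
- 3×C + 3×D: size 42, value 120
Best: 125 pts.

125 pts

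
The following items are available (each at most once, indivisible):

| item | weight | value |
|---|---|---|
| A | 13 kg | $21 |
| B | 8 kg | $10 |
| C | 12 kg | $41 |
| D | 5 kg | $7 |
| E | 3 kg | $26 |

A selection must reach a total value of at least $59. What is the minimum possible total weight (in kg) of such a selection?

15

Subsets with value ≥ 59, sorted by total weight:
- C+E: weight 15, value 67
- C+D+E: weight 20, value 74
- B+C+E: weight 23, value 77
- A+C: weight 25, value 62
Minimum weight: 15 kg.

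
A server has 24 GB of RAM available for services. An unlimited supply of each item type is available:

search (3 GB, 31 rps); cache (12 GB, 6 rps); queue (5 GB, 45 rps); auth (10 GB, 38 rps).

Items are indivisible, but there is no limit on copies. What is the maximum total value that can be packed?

Best value-per-unit is search at 31/3, and filling with it alone uses memory 8×3=24. No mix of the others beats 8×31 = 248.

248 rps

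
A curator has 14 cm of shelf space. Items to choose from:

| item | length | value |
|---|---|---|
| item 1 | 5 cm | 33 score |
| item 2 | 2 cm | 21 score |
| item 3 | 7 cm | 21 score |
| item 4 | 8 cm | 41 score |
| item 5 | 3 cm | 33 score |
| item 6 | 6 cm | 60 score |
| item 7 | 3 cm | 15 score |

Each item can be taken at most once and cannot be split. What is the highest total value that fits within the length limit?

129 score

This is a 0/1 knapsack; check combinations near the capacity.
- item 2+item 5+item 6+item 7: length 2+3+6+3=14, value 21+33+60+15=129
- item 1+item 5+item 6: length 5+3+6=14, value 33+33+60=126
- item 2+item 5+item 6: length 2+3+6=11, value 21+33+60=114
- item 1+item 2+item 6: length 5+2+6=13, value 33+21+60=114
- item 5+item 6+item 7: length 3+6+3=12, value 33+60+15=108
Best: 129 score.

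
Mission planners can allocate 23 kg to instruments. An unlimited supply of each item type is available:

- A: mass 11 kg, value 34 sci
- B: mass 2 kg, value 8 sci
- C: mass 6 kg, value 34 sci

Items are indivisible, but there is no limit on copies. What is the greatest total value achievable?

118 sci

Best value-per-unit is C at 34/6; filling with it alone gives 3×34 = 102.
Optimal mix: 2×B + 3×C → mass 22, value 118.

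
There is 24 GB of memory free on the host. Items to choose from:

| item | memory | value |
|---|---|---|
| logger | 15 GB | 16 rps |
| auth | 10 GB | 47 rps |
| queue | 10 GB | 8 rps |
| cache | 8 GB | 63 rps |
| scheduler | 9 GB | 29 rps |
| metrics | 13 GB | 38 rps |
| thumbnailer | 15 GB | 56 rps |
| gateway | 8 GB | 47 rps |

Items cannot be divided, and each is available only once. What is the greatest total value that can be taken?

Check high-value combinations within 24 GB:
- cache+thumbnailer: memory 8+15=23, value 63+56=119
- cache+gateway: memory 8+8=16, value 63+47=110
- auth+cache: memory 10+8=18, value 47+63=110
- thumbnailer+gateway: memory 15+8=23, value 56+47=103
- cache+metrics: memory 8+13=21, value 63+38=101
Best: 119 rps.

119 rps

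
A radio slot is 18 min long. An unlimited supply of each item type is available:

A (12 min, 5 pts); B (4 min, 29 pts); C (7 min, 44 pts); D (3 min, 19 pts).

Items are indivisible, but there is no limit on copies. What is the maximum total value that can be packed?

Best value-per-unit is B at 29/4; filling with it alone gives 4×29 = 116.
Optimal mix: 3×B + 2×D → duration 18, value 125.

125 pts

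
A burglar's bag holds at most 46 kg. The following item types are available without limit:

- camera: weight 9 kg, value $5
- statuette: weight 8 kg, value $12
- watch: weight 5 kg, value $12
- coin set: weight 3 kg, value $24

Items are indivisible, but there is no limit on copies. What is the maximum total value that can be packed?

Best value-per-unit is coin set at 24/3, and filling with it alone uses weight 15×3=45. No mix of the others beats 15×24 = 360.

$360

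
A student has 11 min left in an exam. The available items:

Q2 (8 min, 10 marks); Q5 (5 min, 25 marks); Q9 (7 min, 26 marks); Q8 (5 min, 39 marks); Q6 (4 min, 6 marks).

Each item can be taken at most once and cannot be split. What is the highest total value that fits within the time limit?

Check high-value combinations within 11 min:
- Q5+Q8: time 5+5=10, value 25+39=64
- Q8+Q6: time 5+4=9, value 39+6=45
- Q8: time 5, value 39
Best: 64 marks.

64 marks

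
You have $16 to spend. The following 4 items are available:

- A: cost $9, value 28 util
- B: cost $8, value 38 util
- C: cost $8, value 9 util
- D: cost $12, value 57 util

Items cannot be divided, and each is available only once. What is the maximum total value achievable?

Check high-value combinations within $16:
- D: cost 12, value 57
- B+C: cost 8+8=16, value 38+9=47
- B: cost 8, value 38
- A: cost 9, value 28
Best: 57 util.

57 util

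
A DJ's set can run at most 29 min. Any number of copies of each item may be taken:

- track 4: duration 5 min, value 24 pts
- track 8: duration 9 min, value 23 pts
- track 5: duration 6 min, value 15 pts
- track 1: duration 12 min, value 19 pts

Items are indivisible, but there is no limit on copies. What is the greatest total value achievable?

120 pts

Best value-per-unit is track 4 at 24/5, and filling with it alone uses duration 5×5=25. No mix of the others beats 5×24 = 120.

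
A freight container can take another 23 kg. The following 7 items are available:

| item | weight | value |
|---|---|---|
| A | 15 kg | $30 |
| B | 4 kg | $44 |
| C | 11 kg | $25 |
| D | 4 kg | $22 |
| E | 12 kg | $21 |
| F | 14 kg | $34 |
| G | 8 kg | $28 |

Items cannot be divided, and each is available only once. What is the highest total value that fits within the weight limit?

Check high-value combinations within 23 kg:
- B+D+F: weight 4+4+14=22, value 44+22+34=100
- B+C+G: weight 4+11+8=23, value 44+25+28=97
- A+B+D: weight 15+4+4=23, value 30+44+22=96
- B+D+G: weight 4+4+8=16, value 44+22+28=94
- B+C+D: weight 4+11+4=19, value 44+25+22=91
Best: $100.

$100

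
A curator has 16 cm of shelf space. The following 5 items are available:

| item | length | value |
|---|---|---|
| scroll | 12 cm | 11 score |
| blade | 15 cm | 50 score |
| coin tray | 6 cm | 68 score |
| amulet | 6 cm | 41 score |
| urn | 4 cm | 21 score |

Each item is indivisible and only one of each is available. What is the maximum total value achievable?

130 score

Check high-value combinations within 16 cm:
- coin tray+amulet+urn: length 6+6+4=16, value 68+41+21=130
- coin tray+amulet: length 6+6=12, value 68+41=109
- coin tray+urn: length 6+4=10, value 68+21=89
Best: 130 score.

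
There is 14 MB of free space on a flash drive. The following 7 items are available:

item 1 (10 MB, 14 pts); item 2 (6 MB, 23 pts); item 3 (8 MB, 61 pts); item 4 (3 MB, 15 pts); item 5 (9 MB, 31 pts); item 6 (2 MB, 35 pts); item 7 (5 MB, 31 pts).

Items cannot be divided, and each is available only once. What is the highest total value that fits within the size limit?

111 pts

Check high-value combinations within 14 MB:
- item 3+item 4+item 6: size 8+3+2=13, value 61+15+35=111
- item 3+item 6: size 8+2=10, value 61+35=96
- item 3+item 7: size 8+5=13, value 61+31=92
- item 2+item 6+item 7: size 6+2+5=13, value 23+35+31=89
Best: 111 pts.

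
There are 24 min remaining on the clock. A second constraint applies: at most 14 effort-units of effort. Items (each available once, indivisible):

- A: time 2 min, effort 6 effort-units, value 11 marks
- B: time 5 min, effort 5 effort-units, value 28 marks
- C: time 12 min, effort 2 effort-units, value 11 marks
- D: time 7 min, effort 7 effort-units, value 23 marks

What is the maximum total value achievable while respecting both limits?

62 marks

Feasible sets respecting both limits:
- B+C+D: time 24, effort 14, value 62
- B+D: time 12, effort 12, value 51
- A+B+C: time 19, effort 13, value 50
- A+B: time 7, effort 11, value 39
Best: 62 marks.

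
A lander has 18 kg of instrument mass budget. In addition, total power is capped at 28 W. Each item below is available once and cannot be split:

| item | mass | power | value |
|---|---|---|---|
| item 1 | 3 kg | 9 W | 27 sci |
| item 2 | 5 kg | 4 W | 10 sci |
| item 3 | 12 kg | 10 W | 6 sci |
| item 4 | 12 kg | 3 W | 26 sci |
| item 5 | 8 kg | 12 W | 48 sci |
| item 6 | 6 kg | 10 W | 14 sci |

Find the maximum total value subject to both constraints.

85 sci

Feasible sets respecting both limits:
- item 1+item 2+item 5: mass 16, power 25, value 85
- item 1+item 5: mass 11, power 21, value 75
- item 5+item 6: mass 14, power 22, value 62
- item 2+item 5: mass 13, power 16, value 58
Best: 85 sci.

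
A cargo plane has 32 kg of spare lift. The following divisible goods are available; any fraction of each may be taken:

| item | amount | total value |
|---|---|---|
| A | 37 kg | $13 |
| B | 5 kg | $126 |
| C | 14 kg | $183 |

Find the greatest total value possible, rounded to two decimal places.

313.57

Take in order of value per unit:
- B (126/5 per unit): all 5 → value 126, running total 126.00
- C (183/14 per unit): all 14 → value 183, running total 309.00
- A (13/37 per unit): 13 of 37 → value 13×13/37 = 4.5676, running total 313.57
Total 313.57.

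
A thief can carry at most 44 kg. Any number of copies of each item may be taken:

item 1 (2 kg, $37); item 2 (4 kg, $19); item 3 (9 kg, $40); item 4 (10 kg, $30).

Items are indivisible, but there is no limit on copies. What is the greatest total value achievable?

Best value-per-unit is item 1 at 37/2, and filling with it alone uses weight 22×2=44. No mix of the others beats 22×37 = 814.

$814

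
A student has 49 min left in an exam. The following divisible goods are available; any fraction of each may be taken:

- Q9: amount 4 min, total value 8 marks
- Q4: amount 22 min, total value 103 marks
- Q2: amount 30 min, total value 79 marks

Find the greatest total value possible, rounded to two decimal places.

174.10

Take in order of value per unit:
- Q4 (103/22 per unit): all 22 → value 103, running total 103.00
- Q2 (79/30 per unit): 27 of 30 → value 27×79/30 = 71.1000, running total 174.10
Total 174.10.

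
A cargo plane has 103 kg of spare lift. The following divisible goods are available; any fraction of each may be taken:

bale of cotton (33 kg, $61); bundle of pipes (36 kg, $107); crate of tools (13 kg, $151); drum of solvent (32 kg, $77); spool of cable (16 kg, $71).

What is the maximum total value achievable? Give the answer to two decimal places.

417.09

Take in order of value per unit:
- crate of tools (151/13 per unit): all 13 → value 151, running total 151.00
- spool of cable (71/16 per unit): all 16 → value 71, running total 222.00
- bundle of pipes (107/36 per unit): all 36 → value 107, running total 329.00
- drum of solvent (77/32 per unit): all 32 → value 77, running total 406.00
- bale of cotton (61/33 per unit): 6 of 33 → value 6×61/33 = 11.0909, running total 417.09
Total 417.09.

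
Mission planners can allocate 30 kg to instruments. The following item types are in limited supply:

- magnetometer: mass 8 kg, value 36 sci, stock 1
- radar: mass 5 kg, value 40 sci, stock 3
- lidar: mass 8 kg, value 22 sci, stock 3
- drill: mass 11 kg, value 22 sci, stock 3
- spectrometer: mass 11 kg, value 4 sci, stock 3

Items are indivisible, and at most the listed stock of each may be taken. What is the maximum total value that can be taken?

Top feasible selections:
- 1×magnetometer + 3×radar: mass 23, value 156
- 3×radar + 1×lidar: mass 23, value 142
Best: 156 sci.

156 sci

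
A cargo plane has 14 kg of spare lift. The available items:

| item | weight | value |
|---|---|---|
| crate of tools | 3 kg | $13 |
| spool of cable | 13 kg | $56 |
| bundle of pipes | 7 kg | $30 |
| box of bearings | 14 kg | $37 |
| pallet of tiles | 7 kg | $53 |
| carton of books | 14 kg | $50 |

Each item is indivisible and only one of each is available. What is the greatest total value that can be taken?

$83

Check high-value combinations within 14 kg:
- bundle of pipes+pallet of tiles: weight 7+7=14, value 30+53=83
- crate of tools+pallet of tiles: weight 3+7=10, value 13+53=66
- spool of cable: weight 13, value 56
- pallet of tiles: weight 7, value 53
- carton of books: weight 14, value 50
Best: $83.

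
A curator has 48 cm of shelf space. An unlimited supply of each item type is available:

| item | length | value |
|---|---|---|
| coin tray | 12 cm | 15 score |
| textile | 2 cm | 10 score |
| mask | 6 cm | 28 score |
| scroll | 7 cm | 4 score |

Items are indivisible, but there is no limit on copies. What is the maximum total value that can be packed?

240 score

Best value-per-unit is textile at 10/2, and filling with it alone uses length 24×2=48. No mix of the others beats 24×10 = 240.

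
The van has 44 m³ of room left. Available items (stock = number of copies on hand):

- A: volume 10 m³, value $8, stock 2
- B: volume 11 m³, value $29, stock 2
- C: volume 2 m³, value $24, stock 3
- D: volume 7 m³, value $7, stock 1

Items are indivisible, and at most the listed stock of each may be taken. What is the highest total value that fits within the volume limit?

Top feasible selections:
- 1×A + 2×B + 3×C: volume 38, value 138
- 2×B + 3×C + 1×D: volume 35, value 137
Best: $138.

$138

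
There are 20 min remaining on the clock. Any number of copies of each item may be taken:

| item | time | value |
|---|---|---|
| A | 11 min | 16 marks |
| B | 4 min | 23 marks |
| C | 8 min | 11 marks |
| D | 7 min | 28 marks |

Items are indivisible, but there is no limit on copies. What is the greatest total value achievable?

115 marks

Best value-per-unit is B at 23/4, and filling with it alone uses time 5×4=20. No mix of the others beats 5×23 = 115.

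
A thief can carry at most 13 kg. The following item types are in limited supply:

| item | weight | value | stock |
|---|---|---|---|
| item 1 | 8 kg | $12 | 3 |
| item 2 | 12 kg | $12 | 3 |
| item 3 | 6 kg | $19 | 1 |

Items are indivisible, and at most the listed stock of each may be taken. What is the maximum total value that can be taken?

$19

Top feasible selections:
- 1×item 3: weight 6, value 19
- 1×item 1: weight 8, value 12
- 1×item 2: weight 12, value 12
Best: $19.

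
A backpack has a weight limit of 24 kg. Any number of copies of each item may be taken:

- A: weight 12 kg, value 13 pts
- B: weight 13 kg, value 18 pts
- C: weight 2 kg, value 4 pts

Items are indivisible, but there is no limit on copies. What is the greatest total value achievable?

Best value-per-unit is C at 4/2, and filling with it alone uses weight 12×2=24. No mix of the others beats 12×4 = 48.

48 pts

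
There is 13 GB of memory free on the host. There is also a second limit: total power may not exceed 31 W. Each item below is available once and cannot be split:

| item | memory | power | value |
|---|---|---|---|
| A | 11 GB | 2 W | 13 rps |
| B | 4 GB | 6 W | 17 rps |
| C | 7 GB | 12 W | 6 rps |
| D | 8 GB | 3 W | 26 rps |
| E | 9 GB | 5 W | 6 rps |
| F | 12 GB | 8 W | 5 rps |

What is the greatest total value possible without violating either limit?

Feasible sets respecting both limits:
- B+D: memory 12, power 9, value 43
- D: memory 8, power 3, value 26
- B+C: memory 11, power 18, value 23
Best: 43 rps.

43 rps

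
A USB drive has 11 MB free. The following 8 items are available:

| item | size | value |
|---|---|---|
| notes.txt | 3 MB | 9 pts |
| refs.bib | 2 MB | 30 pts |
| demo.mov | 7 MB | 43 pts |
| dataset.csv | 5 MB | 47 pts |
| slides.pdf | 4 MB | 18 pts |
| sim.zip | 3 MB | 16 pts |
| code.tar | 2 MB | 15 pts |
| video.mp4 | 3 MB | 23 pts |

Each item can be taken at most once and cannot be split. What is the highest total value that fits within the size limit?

100 pts

Check high-value combinations within 11 MB:
- refs.bib+dataset.csv+video.mp4: size 2+5+3=10, value 30+47+23=100
- refs.bib+dataset.csv+slides.pdf: size 2+5+4=11, value 30+47+18=95
- refs.bib+dataset.csv+sim.zip: size 2+5+3=10, value 30+47+16=93
- refs.bib+dataset.csv+code.tar: size 2+5+2=9, value 30+47+15=92
Best: 100 pts.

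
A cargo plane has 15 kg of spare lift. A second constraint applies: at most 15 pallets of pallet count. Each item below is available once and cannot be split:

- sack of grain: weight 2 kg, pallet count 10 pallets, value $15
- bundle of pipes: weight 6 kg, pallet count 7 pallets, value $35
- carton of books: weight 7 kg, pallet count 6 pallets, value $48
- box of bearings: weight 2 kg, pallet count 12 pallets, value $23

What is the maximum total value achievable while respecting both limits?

$83

Feasible sets respecting both limits:
- bundle of pipes+carton of books: weight 13, pallet count 13, value 83
- carton of books: weight 7, pallet count 6, value 48
- bundle of pipes: weight 6, pallet count 7, value 35
Best: $83.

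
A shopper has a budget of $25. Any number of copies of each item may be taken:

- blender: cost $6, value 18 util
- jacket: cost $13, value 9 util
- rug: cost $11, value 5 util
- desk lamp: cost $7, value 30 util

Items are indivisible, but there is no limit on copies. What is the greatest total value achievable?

90 util

Best value-per-unit is desk lamp at 30/7, and filling with it alone uses cost 3×7=21. No mix of the others beats 3×30 = 90.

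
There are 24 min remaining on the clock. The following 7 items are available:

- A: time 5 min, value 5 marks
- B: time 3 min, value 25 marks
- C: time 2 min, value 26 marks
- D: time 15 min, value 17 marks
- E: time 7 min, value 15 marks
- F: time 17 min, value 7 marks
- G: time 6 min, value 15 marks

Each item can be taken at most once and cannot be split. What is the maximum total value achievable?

This is a 0/1 knapsack; check combinations near the capacity.
- A+B+C+E+G: time 5+3+2+7+6=23, value 5+25+26+15+15=86
- B+C+E+G: time 3+2+7+6=18, value 25+26+15+15=81
- A+B+C+G: time 5+3+2+6=16, value 5+25+26+15=71
- A+B+C+E: time 5+3+2+7=17, value 5+25+26+15=71
Best: 86 marks.

86 marks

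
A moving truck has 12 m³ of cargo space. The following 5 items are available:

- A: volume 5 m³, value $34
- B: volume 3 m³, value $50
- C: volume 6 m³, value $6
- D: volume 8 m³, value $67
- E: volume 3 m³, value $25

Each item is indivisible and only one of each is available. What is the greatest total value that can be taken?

$117

Check high-value combinations within 12 m³:
- B+D: volume 3+8=11, value 50+67=117
- A+B+E: volume 5+3+3=11, value 34+50+25=109
- D+E: volume 8+3=11, value 67+25=92
Best: $117.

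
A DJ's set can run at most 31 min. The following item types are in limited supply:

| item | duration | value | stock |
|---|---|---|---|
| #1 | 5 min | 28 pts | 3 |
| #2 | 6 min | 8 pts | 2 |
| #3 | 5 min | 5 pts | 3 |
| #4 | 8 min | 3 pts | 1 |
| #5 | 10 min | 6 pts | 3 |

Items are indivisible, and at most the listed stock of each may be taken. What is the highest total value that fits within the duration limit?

102 pts

Best selections within duration 31 and stock limits:
- 3×#1 + 1×#2 + 2×#3: duration 31, value 102
- 3×#1 + 2×#2: duration 27, value 100
Best: 102 pts.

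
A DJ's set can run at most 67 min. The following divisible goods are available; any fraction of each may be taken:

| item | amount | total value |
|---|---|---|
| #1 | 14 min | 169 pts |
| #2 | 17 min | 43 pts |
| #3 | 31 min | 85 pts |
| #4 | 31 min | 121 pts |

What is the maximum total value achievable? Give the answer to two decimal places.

Take in order of value per unit:
- #1 (169/14 per unit): all 14 → value 169, running total 169.00
- #4 (121/31 per unit): all 31 → value 121, running total 290.00
- #3 (85/31 per unit): 22 of 31 → value 22×85/31 = 60.3226, running total 350.32
Total 350.32.

350.32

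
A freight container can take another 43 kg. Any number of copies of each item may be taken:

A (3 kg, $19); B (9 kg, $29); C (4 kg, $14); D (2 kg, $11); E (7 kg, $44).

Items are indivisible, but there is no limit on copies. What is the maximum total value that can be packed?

Best value-per-unit is A at 19/3; filling with it alone gives 14×19 = 266.
Optimal mix: 12×A + 1×E → weight 43, value 272.

$272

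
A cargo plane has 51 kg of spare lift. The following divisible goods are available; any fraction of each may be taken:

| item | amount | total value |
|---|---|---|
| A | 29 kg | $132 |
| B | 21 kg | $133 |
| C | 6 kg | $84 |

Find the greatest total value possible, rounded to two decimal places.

326.24

Take in order of value per unit:
- C (84/6 per unit): all 6 → value 84, running total 84.00
- B (133/21 per unit): all 21 → value 133, running total 217.00
- A (132/29 per unit): 24 of 29 → value 24×132/29 = 109.2414, running total 326.24
Total 326.24.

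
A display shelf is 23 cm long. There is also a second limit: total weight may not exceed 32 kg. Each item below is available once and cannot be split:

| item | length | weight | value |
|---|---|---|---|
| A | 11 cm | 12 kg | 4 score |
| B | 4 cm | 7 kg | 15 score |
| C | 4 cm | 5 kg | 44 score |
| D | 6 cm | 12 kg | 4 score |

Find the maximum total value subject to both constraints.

63 score

Feasible sets respecting both limits:
- A+B+C: length 19, weight 24, value 63
- B+C+D: length 14, weight 24, value 63
- B+C: length 8, weight 12, value 59
- A+C+D: length 21, weight 29, value 52
Best: 63 score.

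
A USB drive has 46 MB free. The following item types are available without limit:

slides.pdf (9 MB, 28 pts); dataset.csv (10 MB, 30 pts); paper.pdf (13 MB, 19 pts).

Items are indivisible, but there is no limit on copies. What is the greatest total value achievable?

Best value-per-unit is slides.pdf at 28/9; filling with it alone gives 5×28 = 140.
Optimal mix: 4×slides.pdf + 1×dataset.csv → size 46, value 142.

142 pts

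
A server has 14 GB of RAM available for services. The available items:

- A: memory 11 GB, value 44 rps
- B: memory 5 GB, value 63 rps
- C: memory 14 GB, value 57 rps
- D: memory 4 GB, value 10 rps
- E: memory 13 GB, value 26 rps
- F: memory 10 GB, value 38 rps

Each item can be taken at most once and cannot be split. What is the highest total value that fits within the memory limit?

73 rps

Check high-value combinations within 14 GB:
- B+D: memory 5+4=9, value 63+10=73
- B: memory 5, value 63
- C: memory 14, value 57
Best: 73 rps.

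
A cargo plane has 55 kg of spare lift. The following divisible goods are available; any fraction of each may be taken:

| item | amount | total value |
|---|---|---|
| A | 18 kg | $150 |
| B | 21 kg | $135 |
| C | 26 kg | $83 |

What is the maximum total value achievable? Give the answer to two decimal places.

Take in order of value per unit:
- A (150/18 per unit): all 18 → value 150, running total 150.00
- B (135/21 per unit): all 21 → value 135, running total 285.00
- C (83/26 per unit): 16 of 26 → value 16×83/26 = 51.0769, running total 336.08
Total 336.08.

336.08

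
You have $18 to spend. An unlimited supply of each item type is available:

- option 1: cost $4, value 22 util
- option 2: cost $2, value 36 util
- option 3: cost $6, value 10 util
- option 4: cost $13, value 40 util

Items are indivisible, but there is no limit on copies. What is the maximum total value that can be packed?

Best value-per-unit is option 2 at 36/2, and filling with it alone uses cost 9×2=18. No mix of the others beats 9×36 = 324.

324 util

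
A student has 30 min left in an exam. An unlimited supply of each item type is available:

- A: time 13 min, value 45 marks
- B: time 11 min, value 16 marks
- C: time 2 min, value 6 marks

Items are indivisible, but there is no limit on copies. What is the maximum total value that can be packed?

Best value-per-unit is A at 45/13; filling with it alone gives 2×45 = 90.
Optimal mix: 2×A + 2×C → time 30, value 102.

102 marks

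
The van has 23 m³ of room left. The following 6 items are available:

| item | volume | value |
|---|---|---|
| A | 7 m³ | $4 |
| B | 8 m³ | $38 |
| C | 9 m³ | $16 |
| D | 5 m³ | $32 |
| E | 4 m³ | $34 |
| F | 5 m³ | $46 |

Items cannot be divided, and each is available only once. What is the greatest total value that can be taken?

Check high-value combinations within 23 m³:
- B+D+E+F: volume 8+5+4+5=22, value 38+32+34+46=150
- C+D+E+F: volume 9+5+4+5=23, value 16+32+34+46=128
- B+E+F: volume 8+4+5=17, value 38+34+46=118
- B+D+F: volume 8+5+5=18, value 38+32+46=116
- A+D+E+F: volume 7+5+4+5=21, value 4+32+34+46=116
Best: $150.

$150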